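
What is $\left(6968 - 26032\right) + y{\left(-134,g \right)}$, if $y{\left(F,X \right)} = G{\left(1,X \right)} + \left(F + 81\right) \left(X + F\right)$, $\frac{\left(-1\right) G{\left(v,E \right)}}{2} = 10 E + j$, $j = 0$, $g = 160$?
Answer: $-23642$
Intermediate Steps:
$G{\left(v,E \right)} = - 20 E$ ($G{\left(v,E \right)} = - 2 \left(10 E + 0\right) = - 2 \cdot 10 E = - 20 E$)
$y{\left(F,X \right)} = - 20 X + \left(81 + F\right) \left(F + X\right)$ ($y{\left(F,X \right)} = - 20 X + \left(F + 81\right) \left(X + F\right) = - 20 X + \left(81 + F\right) \left(F + X\right)$)
$\left(6968 - 26032\right) + y{\left(-134,g \right)} = \left(6968 - 26032\right) + \left(\left(-134\right)^{2} + 61 \cdot 160 + 81 \left(-134\right) - 21440\right) = -19064 + \left(17956 + 9760 - 10854 - 21440\right) = -19064 - 4578 = -23642$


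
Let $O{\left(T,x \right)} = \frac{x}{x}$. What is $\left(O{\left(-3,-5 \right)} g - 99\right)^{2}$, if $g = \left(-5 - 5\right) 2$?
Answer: $14161$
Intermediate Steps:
$O{\left(T,x \right)} = 1$
$g = -20$ ($g = \left(-10\right) 2 = -20$)
$\left(O{\left(-3,-5 \right)} g - 99\right)^{2} = \left(1 \left(-20\right) - 99\right)^{2} = \left(-20 - 99\right)^{2} = \left(-119\right)^{2} = 14161$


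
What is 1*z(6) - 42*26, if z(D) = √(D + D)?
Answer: -1092 + 2*√3 ≈ -1088.5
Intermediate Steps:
z(D) = √2*√D (z(D) = √(2*D) = √2*√D)
1*z(6) - 42*26 = 1*(√2*√6) - 42*26 = 1*(2*√3) - 1092 = 2*√3 - 1092 = -1092 + 2*√3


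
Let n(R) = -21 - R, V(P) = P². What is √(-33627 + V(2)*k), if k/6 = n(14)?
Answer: I*√34467 ≈ 185.65*I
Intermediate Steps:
k = -210 (k = 6*(-21 - 1*14) = 6*(-21 - 14) = 6*(-35) = -210)
√(-33627 + V(2)*k) = √(-33627 + 2²*(-210)) = √(-33627 + 4*(-210)) = √(-33627 - 840) = √(-34467) = I*√34467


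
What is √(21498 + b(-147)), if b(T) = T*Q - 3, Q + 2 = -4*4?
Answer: √24141 ≈ 155.37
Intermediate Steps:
Q = -18 (Q = -2 - 4*4 = -2 - 16 = -18)
b(T) = -3 - 18*T (b(T) = T*(-18) - 3 = -18*T - 3 = -3 - 18*T)
√(21498 + b(-147)) = √(21498 + (-3 - 18*(-147))) = √(21498 + (-3 + 2646)) = √(21498 + 2643) = √24141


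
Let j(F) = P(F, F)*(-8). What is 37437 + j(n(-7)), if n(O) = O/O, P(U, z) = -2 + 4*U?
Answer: 37421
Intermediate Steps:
n(O) = 1
j(F) = 16 - 32*F (j(F) = (-2 + 4*F)*(-8) = 16 - 32*F)
37437 + j(n(-7)) = 37437 + (16 - 32*1) = 37437 + (16 - 32) = 37437 - 16 = 37421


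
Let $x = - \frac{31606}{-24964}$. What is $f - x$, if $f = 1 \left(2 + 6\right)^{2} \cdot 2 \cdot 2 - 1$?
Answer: $\frac{3167107}{12482} \approx 253.73$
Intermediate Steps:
$x = \frac{15803}{12482}$ ($x = \left(-31606\right) \left(- \frac{1}{24964}\right) = \frac{15803}{12482} \approx 1.2661$)
$f = 255$ ($f = 1 \cdot 8^{2} \cdot 2 \cdot 2 - 1 = 1 \cdot 64 \cdot 2 \cdot 2 - 1 = 1 \cdot 128 \cdot 2 - 1 = 1 \cdot 256 - 1 = 256 - 1 = 255$)
$f - x = 255 - \frac{15803}{12482} = \frac{3167107}{12482}$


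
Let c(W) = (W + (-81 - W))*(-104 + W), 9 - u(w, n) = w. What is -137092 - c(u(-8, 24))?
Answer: -144139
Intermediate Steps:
u(w, n) = 9 - w
c(W) = 8424 - 81*W (c(W) = -81*(-104 + W) = 8424 - 81*W)
-137092 - c(u(-8, 24)) = -137092 - (8424 - 81*(9 - 1*(-8))) = -137092 - (8424 - 81*(9 + 8)) = -137092 - (8424 - 81*17) = -137092 - (8424 - 1377) = -137092 - 1*7047 = -137092 - 7047 = -144139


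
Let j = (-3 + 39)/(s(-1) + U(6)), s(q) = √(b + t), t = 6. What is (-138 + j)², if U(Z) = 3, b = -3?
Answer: 14508 + 1440*√3 ≈ 17002.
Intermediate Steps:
s(q) = √3 (s(q) = √(-3 + 6) = √3)
j = 36/(3 + √3) (j = (-3 + 39)/(√3 + 3) = 36/(3 + √3) ≈ 7.6077)
(-138 + j)² = (-138 + (18 - 6*√3))² = (-120 - 6*√3)²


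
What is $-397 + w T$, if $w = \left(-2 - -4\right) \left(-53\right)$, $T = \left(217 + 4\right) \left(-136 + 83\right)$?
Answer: $1241181$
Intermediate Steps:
$T = -11713$ ($T = 221 \left(-53\right) = -11713$)
$w = -106$ ($w = \left(-2 + 4\right) \left(-53\right) = 2 \left(-53\right) = -106$)
$-397 + w T = -397 - -1241578 = -397 + 1241578 = 1241181$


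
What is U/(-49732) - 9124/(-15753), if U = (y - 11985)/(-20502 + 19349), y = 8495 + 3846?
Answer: 130796213893/225823177497 ≈ 0.57920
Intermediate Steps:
y = 12341
U = -356/1153 (U = (12341 - 11985)/(-20502 + 19349) = 356/(-1153) = 356*(-1/1153) = -356/1153 ≈ -0.30876)
U/(-49732) - 9124/(-15753) = -356/1153/(-49732) - 9124/(-15753) = -356/1153*(-1/49732) - 9124*(-1/15753) = 89/14335249 + 9124/15753 = 130796213893/225823177497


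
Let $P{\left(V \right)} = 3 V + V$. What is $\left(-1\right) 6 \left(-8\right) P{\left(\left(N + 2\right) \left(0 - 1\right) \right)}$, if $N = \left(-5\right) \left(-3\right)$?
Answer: $-3264$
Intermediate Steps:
$N = 15$
$P{\left(V \right)} = 4 V$
$\left(-1\right) 6 \left(-8\right) P{\left(\left(N + 2\right) \left(0 - 1\right) \right)} = \left(-1\right) 6 \left(-8\right) 4 \left(15 + 2\right) \left(0 - 1\right) = \left(-6\right) \left(-8\right) 4 \cdot 17 \left(-1\right) = 48 \cdot 4 \left(-17\right) = 48 \left(-68\right) = -3264$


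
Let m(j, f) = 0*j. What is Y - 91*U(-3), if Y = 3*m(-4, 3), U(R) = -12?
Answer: 1092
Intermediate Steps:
m(j, f) = 0
Y = 0 (Y = 3*0 = 0)
Y - 91*U(-3) = 0 - 91*(-12) = 0 + 1092 = 1092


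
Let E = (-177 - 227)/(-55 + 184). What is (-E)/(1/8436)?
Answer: 1136048/43 ≈ 26420.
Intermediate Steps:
E = -404/129 ≈ -3.1318
(-E)/(1/8436) = (-1*(-404/129))/(1/8436) = 404/(129*(1/8436)) = (404/129)*8436 = 1136048/43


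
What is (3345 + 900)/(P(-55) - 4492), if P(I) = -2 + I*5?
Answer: -4245/4769 ≈ -0.89012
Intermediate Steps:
P(I) = -2 + 5*I
(3345 + 900)/(P(-55) - 4492) = (3345 + 900)/((-2 + 5*(-55)) - 4492) = 4245/((-2 - 275) - 4492) = 4245/(-277 - 4492) = 4245/(-4769) = 4245*(-1/4769) = -4245/4769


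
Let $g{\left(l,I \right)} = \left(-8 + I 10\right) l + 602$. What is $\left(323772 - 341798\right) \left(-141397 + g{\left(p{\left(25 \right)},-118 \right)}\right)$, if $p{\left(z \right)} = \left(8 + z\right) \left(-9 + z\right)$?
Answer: $13845031534$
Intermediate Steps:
$p{\left(z \right)} = \left(-9 + z\right) \left(8 + z\right)$
$g{\left(l,I \right)} = 602 + l \left(-8 + 10 I\right)$ ($g{\left(l,I \right)} = \left(-8 + 10 I\right) l + 602 = l \left(-8 + 10 I\right) + 602 = 602 + l \left(-8 + 10 I\right)$)
$\left(323772 - 341798\right) \left(-141397 + g{\left(p{\left(25 \right)},-118 \right)}\right) = \left(323772 - 341798\right) \left(-141397 + \left(602 - 8 \left(-72 + 25^{2} - 25\right) + 10 \left(-118\right) \left(-72 + 25^{2} - 25\right)\right)\right) = - 18026 \left(-141397 + \left(602 - 8 \left(-72 + 625 - 25\right) + 10 \left(-118\right) \left(-72 + 625 - 25\right)\right)\right) = - 18026 \left(-141397 + \left(602 - 4224 + 10 \left(-118\right) 528\right)\right) = - 18026 \left(-141397 - 626662\right) = \left(-18026\right) \left(-768059\right) = 13845031534$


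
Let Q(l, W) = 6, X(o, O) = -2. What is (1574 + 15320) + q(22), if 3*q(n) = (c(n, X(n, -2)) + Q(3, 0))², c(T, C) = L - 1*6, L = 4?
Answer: 50698/3 ≈ 16899.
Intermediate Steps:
c(T, C) = -2 (c(T, C) = 4 - 1*6 = 4 - 6 = -2)
q(n) = 16/3 (q(n) = (-2 + 6)²/3 = (⅓)*4² = (⅓)*16 = 16/3)
(1574 + 15320) + q(22) = (1574 + 15320) + 16/3 = 16894 + 16/3 = 50698/3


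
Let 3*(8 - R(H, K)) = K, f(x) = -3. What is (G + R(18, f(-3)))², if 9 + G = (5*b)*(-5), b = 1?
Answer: 625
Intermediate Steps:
R(H, K) = 8 - K/3
G = -34 (G = -9 + (5*1)*(-5) = -9 + 5*(-5) = -9 - 25 = -34)
(G + R(18, f(-3)))² = (-34 + (8 - ⅓*(-3)))² = (-34 + (8 + 1))² = (-34 + 9)² = (-25)² = 625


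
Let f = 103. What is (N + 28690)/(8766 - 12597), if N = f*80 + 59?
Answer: -36989/3831 ≈ -9.6552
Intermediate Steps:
N = 8299 (N = 103*80 + 59 = 8240 + 59 = 8299)
(N + 28690)/(8766 - 12597) = (8299 + 28690)/(8766 - 12597) = 36989/(-3831) = 36989*(-1/3831) = -36989/3831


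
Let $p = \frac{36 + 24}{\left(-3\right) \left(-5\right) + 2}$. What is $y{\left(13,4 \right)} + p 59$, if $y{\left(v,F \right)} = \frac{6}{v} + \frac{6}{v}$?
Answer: $\frac{46224}{221} \approx 209.16$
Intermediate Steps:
$y{\left(v,F \right)} = \frac{12}{v}$
$p = \frac{60}{17}$ ($p = \frac{60}{15 + 2} = \frac{60}{17} \approx 3.5294$)
$y{\left(13,4 \right)} + p 59 = \frac{12}{13} + \frac{60}{17} \cdot 59 = 12 \cdot \frac{1}{13} + \frac{3540}{17} = \frac{12}{13} + \frac{3540}{17} = \frac{46224}{221}$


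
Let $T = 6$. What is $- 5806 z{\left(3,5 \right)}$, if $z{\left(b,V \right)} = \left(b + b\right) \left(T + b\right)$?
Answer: $-313524$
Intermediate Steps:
$z{\left(b,V \right)} = 2 b \left(6 + b\right)$ ($z{\left(b,V \right)} = \left(b + b\right) \left(6 + b\right) = 2 b \left(6 + b\right)$)
$- 5806 z{\left(3,5 \right)} = - 5806 \cdot 2 \cdot 3 \left(6 + 3\right) = - 5806 \cdot 2 \cdot 3 \cdot 9 = \left(-5806\right) 54 = -313524$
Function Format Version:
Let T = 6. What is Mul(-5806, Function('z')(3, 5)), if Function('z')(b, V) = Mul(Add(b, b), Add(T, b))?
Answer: -313524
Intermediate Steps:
Function('z')(b, V) = Mul(2, b, Add(6, b)) (Function('z')(b, V) = Mul(Add(b, b), Add(6, b)) = Mul(Mul(2, b), Add(6, b)) = Mul(2, b, Add(6, b)))
Mul(-5806, Function('z')(3, 5)) = Mul(-5806, Mul(2, 3, Add(6, 3))) = Mul(-5806, Mul(2, 3, 9)) = Mul(-5806, 54) = -313524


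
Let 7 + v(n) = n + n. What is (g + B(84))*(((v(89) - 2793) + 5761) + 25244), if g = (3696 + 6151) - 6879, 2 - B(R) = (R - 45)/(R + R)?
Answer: 4720291581/56 ≈ 8.4291e+7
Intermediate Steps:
v(n) = -7 + 2*n (v(n) = -7 + (n + n) = -7 + 2*n)
B(R) = 2 - (-45 + R)/(2*R) (B(R) = 2 - (R - 45)/(R + R) = 2 - (-45 + R)/(2*R))
g = 2968 (g = 9847 - 6879 = 2968)
(g + B(84))*(((v(89) - 2793) + 5761) + 25244) = (2968 + (3/2)*(15 + 84)/84)*((((-7 + 2*89) - 2793) + 5761) + 25244) = (2968 + (3/2)*(1/84)*99)*((((-7 + 178) - 2793) + 5761) + 25244) = (2968 + 99/56)*(((171 - 2793) + 5761) + 25244) = 166307*((-2622 + 5761) + 25244)/56 = 166307*(3139 + 25244)/56 = (166307/56)*28383 = 4720291581/56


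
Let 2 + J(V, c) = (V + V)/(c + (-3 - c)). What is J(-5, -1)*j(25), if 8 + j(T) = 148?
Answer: 560/3 ≈ 186.67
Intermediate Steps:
J(V, c) = -2 - 2*V/3 (J(V, c) = -2 + (V + V)/(c + (-3 - c)) = -2 + (2*V)/(-3) = -2 + (2*V)*(-1/3) = -2 - 2*V/3)
j(T) = 140 (j(T) = -8 + 148 = 140)
J(-5, -1)*j(25) = (-2 - 2/3*(-5))*140 = (-2 + 10/3)*140 = (4/3)*140 = 560/3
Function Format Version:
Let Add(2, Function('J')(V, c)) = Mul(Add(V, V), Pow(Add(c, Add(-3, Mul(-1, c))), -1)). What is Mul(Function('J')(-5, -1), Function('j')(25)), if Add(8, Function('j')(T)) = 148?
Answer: Rational(560, 3) ≈ 186.67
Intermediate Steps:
Function('J')(V, c) = Add(-2, Mul(Rational(-2, 3), V)) (Function('J')(V, c) = Add(-2, Mul(Add(V, V), Pow(Add(c, Add(-3, Mul(-1, c))), -1))) = Add(-2, Mul(Mul(2, V), Pow(-3, -1))) = Add(-2, Mul(Mul(2, V), Rational(-1, 3))) = Add(-2, Mul(Rational(-2, 3), V)))
Function('j')(T) = 140 (Function('j')(T) = Add(-8, 148) = 140)
Mul(Function('J')(-5, -1), Function('j')(25)) = Mul(Add(-2, Mul(Rational(-2, 3), -5)), 140) = Mul(Add(-2, Rational(10, 3)), 140) = Mul(Rational(4, 3), 140) = Rational(560, 3)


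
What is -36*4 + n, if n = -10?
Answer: -154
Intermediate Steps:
-36*4 + n = -36*4 - 10 = -144 - 10 = -154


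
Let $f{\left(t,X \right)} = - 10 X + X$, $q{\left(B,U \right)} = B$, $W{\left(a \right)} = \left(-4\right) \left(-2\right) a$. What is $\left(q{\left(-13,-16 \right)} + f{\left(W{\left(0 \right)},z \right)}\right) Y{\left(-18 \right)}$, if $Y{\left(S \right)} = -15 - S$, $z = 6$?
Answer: $-201$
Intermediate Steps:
$W{\left(a \right)} = 8 a$
$f{\left(t,X \right)} = - 9 X$
$\left(q{\left(-13,-16 \right)} + f{\left(W{\left(0 \right)},z \right)}\right) Y{\left(-18 \right)} = \left(-13 - 54\right) \left(-15 - -18\right) = \left(-13 - 54\right) \left(-15 + 18\right) = \left(-67\right) 3 = -201$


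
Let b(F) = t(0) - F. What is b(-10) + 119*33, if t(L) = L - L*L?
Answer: 3937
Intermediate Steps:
t(L) = L - L²
b(F) = -F (b(F) = 0*(1 - 1*0) - F = 0*(1 + 0) - F = 0*1 - F = 0 - F = -F)
b(-10) + 119*33 = -1*(-10) + 119*33 = 10 + 3927 = 3937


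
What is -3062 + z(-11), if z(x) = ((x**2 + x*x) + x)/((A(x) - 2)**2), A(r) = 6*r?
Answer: -14158457/4624 ≈ -3061.9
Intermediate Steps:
z(x) = (x + 2*x**2)/(-2 + 6*x)**2 (z(x) = ((x**2 + x*x) + x)/((6*x - 2)**2) = ((x**2 + x**2) + x)/((-2 + 6*x)**2) = (2*x**2 + x)/(-2 + 6*x)**2 = (x + 2*x**2)/(-2 + 6*x)**2)
-3062 + z(-11) = -3062 + (1/4)*(-11)*(1 + 2*(-11))/(-1 + 3*(-11))**2 = -3062 + (1/4)*(-11)*(1 - 22)/(-1 - 33)**2 = -3062 + (1/4)*(-11)*(-21)/(-34)**2 = -3062 + (1/4)*(-11)*(1/1156)*(-21) = -3062 + 231/4624 = -14158457/4624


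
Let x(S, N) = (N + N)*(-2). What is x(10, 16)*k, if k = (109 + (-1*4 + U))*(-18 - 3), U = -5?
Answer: 134400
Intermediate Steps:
k = -2100 (k = (109 + (-1*4 - 5))*(-18 - 3) = (109 + (-4 - 5))*(-21) = (109 - 9)*(-21) = 100*(-21) = -2100)
x(S, N) = -4*N (x(S, N) = (2*N)*(-2) = -4*N)
x(10, 16)*k = -4*16*(-2100) = -64*(-2100) = 134400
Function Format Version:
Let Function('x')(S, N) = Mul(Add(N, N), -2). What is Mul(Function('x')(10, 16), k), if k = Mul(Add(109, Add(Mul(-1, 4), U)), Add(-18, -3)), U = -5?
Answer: 134400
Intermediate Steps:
k = -2100 (k = Mul(Add(109, Add(Mul(-1, 4), -5)), Add(-18, -3)) = Mul(Add(109, Add(-4, -5)), -21) = Mul(Add(109, -9), -21) = Mul(100, -21) = -2100)
Function('x')(S, N) = Mul(-4, N) (Function('x')(S, N) = Mul(Mul(2, N), -2) = Mul(-4, N))
Mul(Function('x')(10, 16), k) = Mul(Mul(-4, 16), -2100) = Mul(-64, -2100) = 134400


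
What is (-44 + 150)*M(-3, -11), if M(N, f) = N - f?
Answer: 848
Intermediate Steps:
(-44 + 150)*M(-3, -11) = (-44 + 150)*(-3 - 1*(-11)) = 106*(-3 + 11) = 106*8 = 848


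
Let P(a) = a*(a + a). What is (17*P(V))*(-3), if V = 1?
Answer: -102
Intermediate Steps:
P(a) = 2*a**2 (P(a) = a*(2*a) = 2*a**2)
(17*P(V))*(-3) = (17*(2*1**2))*(-3) = (17*(2*1))*(-3) = (17*2)*(-3) = 34*(-3) = -102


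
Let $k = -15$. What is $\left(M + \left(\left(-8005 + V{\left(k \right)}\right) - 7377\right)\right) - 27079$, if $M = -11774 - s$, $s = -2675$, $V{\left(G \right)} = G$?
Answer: $-51575$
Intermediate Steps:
$M = -9099$ ($M = -11774 - -2675 = -11774 + 2675 = -9099$)
$\left(M + \left(\left(-8005 + V{\left(k \right)}\right) - 7377\right)\right) - 27079 = \left(-9099 - 15397\right) - 27079 = -24496 - 27079 = -51575$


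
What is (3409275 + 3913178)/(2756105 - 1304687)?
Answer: 7322453/1451418 ≈ 5.0450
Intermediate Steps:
(3409275 + 3913178)/(2756105 - 1304687) = 7322453/1451418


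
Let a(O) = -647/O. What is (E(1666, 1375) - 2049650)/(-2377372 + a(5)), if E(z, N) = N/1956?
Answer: 20045570125/23251963692 ≈ 0.86210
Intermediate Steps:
E(z, N) = N/1956 (E(z, N) = N*(1/1956) = N/1956)
(E(1666, 1375) - 2049650)/(-2377372 + a(5)) = ((1/1956)*1375 - 2049650)/(-2377372 - 647/5) = (1375/1956 - 2049650)/(-2377372 - 647*⅕) = -4009114025/(1956*(-2377372 - 647/5)) = -4009114025/(1956*(-11887507/5)) = -4009114025/1956*(-5/11887507) = 20045570125/23251963692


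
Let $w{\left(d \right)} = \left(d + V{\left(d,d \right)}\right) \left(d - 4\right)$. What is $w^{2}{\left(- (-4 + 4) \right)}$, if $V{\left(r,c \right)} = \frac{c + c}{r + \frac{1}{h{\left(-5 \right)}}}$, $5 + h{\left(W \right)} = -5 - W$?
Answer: $0$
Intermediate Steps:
$h{\left(W \right)} = -10 - W$ ($h{\left(W \right)} = -5 - \left(5 + W\right) = -10 - W$)
$V{\left(r,c \right)} = \frac{2 c}{- \frac{1}{5} + r}$ ($V{\left(r,c \right)} = \frac{c + c}{r + \frac{1}{-10 - -5}} = \frac{2 c}{r + \frac{1}{-10 + 5}} = \frac{2 c}{r + \frac{1}{-5}} = \frac{2 c}{r - \frac{1}{5}} = \frac{2 c}{- \frac{1}{5} + r}$)
$w{\left(d \right)} = \left(-4 + d\right) \left(d + \frac{10 d}{-1 + 5 d}\right)$ ($w{\left(d \right)} = \left(d + \frac{10 d}{-1 + 5 d}\right) \left(d - 4\right) = \left(d + \frac{10 d}{-1 + 5 d}\right) \left(-4 + d\right) = \left(-4 + d\right) \left(d + \frac{10 d}{-1 + 5 d}\right)$)
$w^{2}{\left(- (-4 + 4) \right)} = \left(\frac{- (-4 + 4) \left(-36 - 11 \left(- (-4 + 4)\right) + 5 \left(- (-4 + 4)\right)^{2}\right)}{-1 + 5 \left(- (-4 + 4)\right)}\right)^{2} = \left(\frac{\left(-1\right) 0 \left(-36 - 11 \left(\left(-1\right) 0\right) + 5 \left(\left(-1\right) 0\right)^{2}\right)}{-1 + 5 \left(\left(-1\right) 0\right)}\right)^{2} = \left(\frac{0 \left(-36 - 0 + 5 \cdot 0^{2}\right)}{-1 + 5 \cdot 0}\right)^{2} = \left(\frac{0 \left(-36 + 0 + 5 \cdot 0\right)}{-1 + 0}\right)^{2} = \left(\frac{0 \left(-36 + 0 + 0\right)}{-1}\right)^{2} = \left(0 \left(-1\right) \left(-36\right)\right)^{2} = 0^{2} = 0$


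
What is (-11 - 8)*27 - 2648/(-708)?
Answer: -90139/177 ≈ -509.26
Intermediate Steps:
(-11 - 8)*27 - 2648/(-708) = -19*27 - 2648*(-1/708) = -513 + 662/177 = -90139/177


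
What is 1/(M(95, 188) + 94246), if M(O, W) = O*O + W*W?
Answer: 1/138615 ≈ 7.2142e-6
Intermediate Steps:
M(O, W) = O² + W²
1/(M(95, 188) + 94246) = 1/((95² + 188²) + 94246) = 1/((9025 + 35344) + 94246) = 1/(44369 + 94246) = 1/138615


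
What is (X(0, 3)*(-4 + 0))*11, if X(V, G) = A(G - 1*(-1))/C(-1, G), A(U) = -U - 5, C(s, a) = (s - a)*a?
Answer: -33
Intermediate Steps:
C(s, a) = a*(s - a)
A(U) = -5 - U
X(V, G) = (-6 - G)/(G*(-1 - G)) (X(V, G) = (-5 - (G - 1*(-1)))/((G*(-1 - G))) = (-5 - (G + 1))*(1/(G*(-1 - G))) = (-5 - (1 + G))*(1/(G*(-1 - G))) = (-5 + (-1 - G))*(1/(G*(-1 - G))) = (-6 - G)*(1/(G*(-1 - G))) = (-6 - G)/(G*(-1 - G)))
(X(0, 3)*(-4 + 0))*11 = (((6 + 3)/(3*(1 + 3)))*(-4 + 0))*11 = (((⅓)*9/4)*(-4))*11 = (((⅓)*(¼)*9)*(-4))*11 = ((¾)*(-4))*11 = -3*11 = -33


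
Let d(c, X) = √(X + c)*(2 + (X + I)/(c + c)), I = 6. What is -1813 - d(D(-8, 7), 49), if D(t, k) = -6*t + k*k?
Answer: -1813 - 443*√146/194 ≈ -1840.6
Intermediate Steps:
D(t, k) = k² - 6*t (D(t, k) = -6*t + k² = k² - 6*t)
d(c, X) = √(X + c)*(2 + (6 + X)/(2*c)) (d(c, X) = √(X + c)*(2 + (X + 6)/(c + c)) = √(X + c)*(2 + (6 + X)/((2*c))) = √(X + c)*(2 + (6 + X)*(1/(2*c))) = √(X + c)*(2 + (6 + X)/(2*c)))
-1813 - d(D(-8, 7), 49) = -1813 - √(49 + (7² - 6*(-8)))*(6 + 49 + 4*(7² - 6*(-8)))/(2*(7² - 6*(-8))) = -1813 - √(49 + (49 + 48))*(6 + 49 + 4*(49 + 48))/(2*(49 + 48)) = -1813 - √(49 + 97)*(6 + 49 + 4*97)/(2*97) = -1813 - √146*(6 + 49 + 388)/(2*97) = -1813 - √146*443/(2*97) = -1813 - 443*√146/194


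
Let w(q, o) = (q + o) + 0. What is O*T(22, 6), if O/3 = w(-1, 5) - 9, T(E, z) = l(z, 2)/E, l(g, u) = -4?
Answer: 30/11 ≈ 2.7273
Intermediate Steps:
w(q, o) = o + q (w(q, o) = (o + q) + 0 = o + q)
T(E, z) = -4/E
O = -15 (O = 3*((5 - 1) - 9) = 3*(4 - 9) = 3*(-5) = -15)
O*T(22, 6) = -(-60)/22 = -15*(-2/11) = 30/11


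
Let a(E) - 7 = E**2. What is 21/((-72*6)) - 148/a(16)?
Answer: -23153/37872 ≈ -0.61135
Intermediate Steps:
a(E) = 7 + E**2
21/((-72*6)) - 148/a(16) = 21/((-72*6)) - 148/(7 + 16**2) = 21/(-432) - 148/(7 + 256) = 21*(-1/432) - 148/263 = -7/144 - 148*1/263 = -7/144 - 148/263 = -23153/37872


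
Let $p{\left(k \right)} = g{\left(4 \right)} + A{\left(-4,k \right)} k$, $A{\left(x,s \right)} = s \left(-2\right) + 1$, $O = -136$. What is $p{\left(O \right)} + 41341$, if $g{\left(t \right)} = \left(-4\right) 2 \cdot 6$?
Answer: $4165$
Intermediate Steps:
$g{\left(t \right)} = -48$ ($g{\left(t \right)} = \left(-8\right) 6 = -48$)
$A{\left(x,s \right)} = 1 - 2 s$ ($A{\left(x,s \right)} = - 2 s + 1 = 1 - 2 s$)
$p{\left(k \right)} = -48 + k \left(1 - 2 k\right)$ ($p{\left(k \right)} = -48 + \left(1 - 2 k\right) k = -48 + k \left(1 - 2 k\right)$)
$p{\left(O \right)} + 41341 = \left(-48 - 136 - 2 \left(-136\right)^{2}\right) + 41341 = \left(-48 - 136 - 36992\right) + 41341 = -37176 + 41341 = 4165$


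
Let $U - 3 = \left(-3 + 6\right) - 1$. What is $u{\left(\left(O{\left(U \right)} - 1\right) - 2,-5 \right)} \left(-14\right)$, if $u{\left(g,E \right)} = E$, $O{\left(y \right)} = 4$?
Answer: $70$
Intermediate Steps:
$U = 5$ ($U = 3 + \left(\left(-3 + 6\right) - 1\right) = 3 + \left(3 - 1\right) = 3 + 2 = 5$)
$u{\left(\left(O{\left(U \right)} - 1\right) - 2,-5 \right)} \left(-14\right) = \left(-5\right) \left(-14\right) = 70$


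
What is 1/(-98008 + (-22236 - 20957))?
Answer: -1/141201 ≈ -7.0821e-6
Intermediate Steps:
1/(-98008 + (-22236 - 20957)) = 1/(-98008 - 43193) = 1/(-141201) = -1/141201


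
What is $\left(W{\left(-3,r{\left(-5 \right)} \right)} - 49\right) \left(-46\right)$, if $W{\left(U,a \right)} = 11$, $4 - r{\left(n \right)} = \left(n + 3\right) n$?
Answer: $1748$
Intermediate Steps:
$r{\left(n \right)} = 4 - n \left(3 + n\right)$ ($r{\left(n \right)} = 4 - \left(n + 3\right) n = 4 - \left(3 + n\right) n = 4 - n \left(3 + n\right)$)
$\left(W{\left(-3,r{\left(-5 \right)} \right)} - 49\right) \left(-46\right) = \left(11 - 49\right) \left(-46\right) = \left(-38\right) \left(-46\right) = 1748$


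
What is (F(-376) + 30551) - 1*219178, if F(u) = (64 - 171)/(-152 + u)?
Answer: -99594949/528 ≈ -1.8863e+5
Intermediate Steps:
F(u) = -107/(-152 + u)
(F(-376) + 30551) - 1*219178 = (-107/(-152 - 376) + 30551) - 1*219178 = (-107/(-528) + 30551) - 219178 = (-107*(-1/528) + 30551) - 219178 = (107/528 + 30551) - 219178 = 16131035/528 - 219178 = -99594949/528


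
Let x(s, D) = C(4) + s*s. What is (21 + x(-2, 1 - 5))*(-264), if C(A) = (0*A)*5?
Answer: -6600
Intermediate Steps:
C(A) = 0 (C(A) = 0*5 = 0)
x(s, D) = s² (x(s, D) = 0 + s*s = 0 + s² = s²)
(21 + x(-2, 1 - 5))*(-264) = (21 + (-2)²)*(-264) = (21 + 4)*(-264) = 25*(-264) = -6600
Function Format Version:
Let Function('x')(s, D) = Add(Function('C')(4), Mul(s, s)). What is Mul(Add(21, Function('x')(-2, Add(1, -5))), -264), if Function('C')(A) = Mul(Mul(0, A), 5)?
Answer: -6600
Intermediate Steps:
Function('C')(A) = 0 (Function('C')(A) = Mul(0, 5) = 0)
Function('x')(s, D) = Pow(s, 2) (Function('x')(s, D) = Add(0, Mul(s, s)) = Add(0, Pow(s, 2)) = Pow(s, 2))
Mul(Add(21, Function('x')(-2, Add(1, -5))), -264) = Mul(Add(21, Pow(-2, 2)), -264) = Mul(Add(21, 4), -264) = Mul(25, -264) = -6600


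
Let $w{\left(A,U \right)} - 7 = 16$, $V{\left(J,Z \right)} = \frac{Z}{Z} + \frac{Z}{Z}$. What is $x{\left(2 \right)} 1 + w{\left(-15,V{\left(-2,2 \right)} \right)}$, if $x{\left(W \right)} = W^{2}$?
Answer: $27$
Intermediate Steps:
$V{\left(J,Z \right)} = 2$ ($V{\left(J,Z \right)} = 1 + 1 = 2$)
$w{\left(A,U \right)} = 23$ ($w{\left(A,U \right)} = 7 + 16 = 23$)
$x{\left(2 \right)} 1 + w{\left(-15,V{\left(-2,2 \right)} \right)} = 2^{2} \cdot 1 + 23 = 4 \cdot 1 + 23 = 4 + 23 = 27$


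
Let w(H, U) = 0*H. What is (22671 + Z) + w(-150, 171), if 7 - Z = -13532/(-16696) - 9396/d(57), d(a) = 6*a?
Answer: 1800616019/79306 ≈ 22705.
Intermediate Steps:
w(H, U) = 0
Z = 2669693/79306 (Z = 7 - (-13532/(-16696) - 9396/(6*57)) = 7 - (-13532*(-1/16696) - 9396/342) = 7 - (3383/4174 - 9396*1/342) = 7 - (3383/4174 - 522/19) = 7 - 1*(-2114551/79306) = 7 + 2114551/79306 = 2669693/79306 ≈ 33.663)
(22671 + Z) + w(-150, 171) = (22671 + 2669693/79306) + 0 = 1800616019/79306 + 0 = 1800616019/79306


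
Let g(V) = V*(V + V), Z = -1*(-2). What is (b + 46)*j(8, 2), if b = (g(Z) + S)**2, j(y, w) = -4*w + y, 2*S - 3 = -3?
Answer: 0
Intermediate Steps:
Z = 2
g(V) = 2*V**2 (g(V) = V*(2*V) = 2*V**2)
S = 0 (S = 3/2 + (1/2)*(-3) = 3/2 - 3/2 = 0)
j(y, w) = y - 4*w
b = 64 (b = (2*2**2 + 0)**2 = (2*4 + 0)**2 = (8 + 0)**2 = 8**2 = 64)
(b + 46)*j(8, 2) = (64 + 46)*(8 - 4*2) = 110*(8 - 8) = 110*0 = 0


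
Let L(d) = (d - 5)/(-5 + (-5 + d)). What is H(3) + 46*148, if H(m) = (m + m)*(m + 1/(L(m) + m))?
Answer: 157040/23 ≈ 6827.8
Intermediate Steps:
L(d) = (-5 + d)/(-10 + d)
H(m) = 2*m*(m + 1/(m + (-5 + m)/(-10 + m))) (H(m) = (m + m)*(m + 1/((-5 + m)/(-10 + m) + m)) = (2*m)*(m + 1/(m + (-5 + m)/(-10 + m))) = 2*m*(m + 1/(m + (-5 + m)/(-10 + m))))
H(3) + 46*148 = 2*3*(3*(-5 + 3) + (1 + 3²)*(-10 + 3))/(-5 + 3 + 3*(-10 + 3)) + 46*148 = 2*3*(3*(-2) + (1 + 9)*(-7))/(-5 + 3 + 3*(-7)) + 6808 = 2*3*(-6 + 10*(-7))/(-5 + 3 - 21) + 6808 = 2*3*(-6 - 70)/(-23) + 6808 = 2*3*(-1/23)*(-76) + 6808 = 456/23 + 6808 = 157040/23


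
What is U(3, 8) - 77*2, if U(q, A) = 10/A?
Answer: -611/4 ≈ -152.75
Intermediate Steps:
U(3, 8) - 77*2 = 10/8 - 77*2 = 10*(⅛) - 154 = 5/4 - 154 = -611/4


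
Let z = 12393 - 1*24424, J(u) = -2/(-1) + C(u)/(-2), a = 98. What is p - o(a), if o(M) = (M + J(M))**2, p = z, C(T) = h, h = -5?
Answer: -90149/4 ≈ -22537.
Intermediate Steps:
C(T) = -5
J(u) = 9/2 (J(u) = -2/(-1) - 5/(-2) = -2*(-1) - 5*(-1/2) = 2 + 5/2 = 9/2)
z = -12031 (z = 12393 - 24424 = -12031)
p = -12031
o(M) = (9/2 + M)**2 (o(M) = (M + 9/2)**2 = (9/2 + M)**2)
p - o(a) = -12031 - (9 + 2*98)**2/4 = -12031 - (9 + 196)**2/4 = -12031 - 205**2/4 = -12031 - 42025/4 = -90149/4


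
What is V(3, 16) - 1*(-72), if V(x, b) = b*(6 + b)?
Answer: 424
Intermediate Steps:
V(3, 16) - 1*(-72) = 16*(6 + 16) - 1*(-72) = 16*22 + 72 = 352 + 72 = 424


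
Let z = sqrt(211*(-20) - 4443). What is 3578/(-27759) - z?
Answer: -3578/27759 - I*sqrt(8663) ≈ -0.1289 - 93.075*I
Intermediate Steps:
z = I*sqrt(8663) (z = sqrt(-4220 - 4443) = sqrt(-8663) = I*sqrt(8663) ≈ 93.075*I)
3578/(-27759) - z = 3578/(-27759) - I*sqrt(8663) = 3578*(-1/27759) - I*sqrt(8663) = -3578/27759 - I*sqrt(8663)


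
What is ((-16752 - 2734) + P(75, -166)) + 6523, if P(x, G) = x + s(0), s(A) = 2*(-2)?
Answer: -12892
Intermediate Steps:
s(A) = -4
P(x, G) = -4 + x (P(x, G) = x - 4 = -4 + x)
((-16752 - 2734) + P(75, -166)) + 6523 = ((-16752 - 2734) + (-4 + 75)) + 6523 = (-19486 + 71) + 6523 = -19415 + 6523 = -12892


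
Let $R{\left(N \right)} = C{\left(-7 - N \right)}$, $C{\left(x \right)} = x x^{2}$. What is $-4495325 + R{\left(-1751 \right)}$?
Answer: $5299943459$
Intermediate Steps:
$C{\left(x \right)} = x^{3}$
$R{\left(N \right)} = \left(-7 - N\right)^{3}$
$-4495325 + R{\left(-1751 \right)} = -4495325 - \left(7 - 1751\right)^{3} = -4495325 - \left(-1744\right)^{3} = -4495325 - -5304438784 = -4495325 + 5304438784 = 5299943459$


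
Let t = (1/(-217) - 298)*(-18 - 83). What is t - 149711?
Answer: -25955920/217 ≈ -1.1961e+5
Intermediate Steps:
t = 6531367/217 (t = (-1/217 - 298)*(-101) = -64667/217*(-101) = 6531367/217 ≈ 30098.)
t - 149711 = 6531367/217 - 149711 = -25955920/217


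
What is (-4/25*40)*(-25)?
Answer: 160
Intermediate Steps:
(-4/25*40)*(-25) = (-4*1/25*40)*(-25) = -4/25*40*(-25) = -32/5*(-25) = 160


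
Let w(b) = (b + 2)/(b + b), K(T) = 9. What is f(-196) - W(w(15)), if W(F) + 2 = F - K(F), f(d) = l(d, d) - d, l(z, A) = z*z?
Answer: 1158673/30 ≈ 38622.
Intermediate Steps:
l(z, A) = z²
w(b) = (2 + b)/(2*b) (w(b) = (2 + b)/((2*b)) = (2 + b)*(1/(2*b)) = (2 + b)/(2*b))
f(d) = d² - d
W(F) = -11 + F (W(F) = -2 + (F - 1*9) = -2 + (F - 9) = -2 + (-9 + F) = -11 + F)
f(-196) - W(w(15)) = -196*(-1 - 196) - (-11 + (½)*(2 + 15)/15) = -196*(-197) - (-11 + (½)*(1/15)*17) = 38612 - (-11 + 17/30) = 38612 - 1*(-313/30) = 38612 + 313/30 = 1158673/30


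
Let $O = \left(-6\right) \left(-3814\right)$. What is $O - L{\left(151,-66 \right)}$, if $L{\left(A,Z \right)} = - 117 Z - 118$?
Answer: $15280$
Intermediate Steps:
$L{\left(A,Z \right)} = -118 - 117 Z$
$O = 22884$
$O - L{\left(151,-66 \right)} = 22884 - \left(-118 - -7722\right) = 22884 - \left(-118 + 7722\right) = 22884 - 7604 = 15280$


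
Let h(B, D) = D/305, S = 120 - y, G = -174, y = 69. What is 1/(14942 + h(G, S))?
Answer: 305/4557361 ≈ 6.6925e-5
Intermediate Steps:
S = 51 (S = 120 - 1*69 = 120 - 69 = 51)
h(B, D) = D/305 (h(B, D) = D*(1/305) = D/305)
1/(14942 + h(G, S)) = 1/(14942 + (1/305)*51) = 1/(14942 + 51/305) = 1/(4557361/305) = 305/4557361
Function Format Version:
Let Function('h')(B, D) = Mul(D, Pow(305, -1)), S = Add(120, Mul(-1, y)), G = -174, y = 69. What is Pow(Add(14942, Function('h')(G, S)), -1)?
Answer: Rational(305, 4557361) ≈ 6.6925e-5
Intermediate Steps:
S = 51 (S = Add(120, Mul(-1, 69)) = Add(120, -69) = 51)
Function('h')(B, D) = Mul(Rational(1, 305), D) (Function('h')(B, D) = Mul(D, Rational(1, 305)) = Mul(Rational(1, 305), D))
Pow(Add(14942, Function('h')(G, S)), -1) = Pow(Add(14942, Mul(Rational(1, 305), 51)), -1) = Pow(Add(14942, Rational(51, 305)), -1) = Pow(Rational(4557361, 305), -1) = Rational(305, 4557361)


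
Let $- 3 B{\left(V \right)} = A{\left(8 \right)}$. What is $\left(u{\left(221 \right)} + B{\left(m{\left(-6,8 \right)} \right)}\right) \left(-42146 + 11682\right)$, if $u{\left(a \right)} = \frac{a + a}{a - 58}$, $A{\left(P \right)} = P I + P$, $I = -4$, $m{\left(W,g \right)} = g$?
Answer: $- \frac{53190144}{163} \approx -3.2632 \cdot 10^{5}$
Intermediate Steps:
$A{\left(P \right)} = - 3 P$ ($A{\left(P \right)} = P \left(-4\right) + P = - 4 P + P = - 3 P$)
$B{\left(V \right)} = 8$ ($B{\left(V \right)} = - \frac{\left(-3\right) 8}{3} = \left(- \frac{1}{3}\right) \left(-24\right) = 8$)
$u{\left(a \right)} = \frac{2 a}{-58 + a}$
$\left(u{\left(221 \right)} + B{\left(m{\left(-6,8 \right)} \right)}\right) \left(-42146 + 11682\right) = \left(2 \cdot 221 \frac{1}{-58 + 221} + 8\right) \left(-42146 + 11682\right) = \left(2 \cdot 221 \cdot \frac{1}{163} + 8\right) \left(-30464\right) = \left(\frac{442}{163} + 8\right) \left(-30464\right) = \frac{1746}{163} \left(-30464\right) = - \frac{53190144}{163}$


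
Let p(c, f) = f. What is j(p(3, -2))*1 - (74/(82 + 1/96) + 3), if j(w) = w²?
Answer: 769/7873 ≈ 0.097676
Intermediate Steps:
j(p(3, -2))*1 - (74/(82 + 1/96) + 3) = (-2)²*1 - (74/(82 + 1/96) + 3) = 4*1 - (74/(82 + 1/96) + 3) = 4 - (74/(7873/96) + 3) = 4 - (74*(96/7873) + 3) = 4 - (7104/7873 + 3) = 4 - 1*30723/7873 = 4 - 30723/7873 = 769/7873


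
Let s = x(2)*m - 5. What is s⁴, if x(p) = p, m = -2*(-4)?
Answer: 14641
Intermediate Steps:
m = 8
s = 11 (s = 2*8 - 5 = 16 - 5 = 11)
s⁴ = 11⁴ = 14641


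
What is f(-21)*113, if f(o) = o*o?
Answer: 49833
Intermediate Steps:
f(o) = o²
f(-21)*113 = (-21)²*113 = 441*113 = 49833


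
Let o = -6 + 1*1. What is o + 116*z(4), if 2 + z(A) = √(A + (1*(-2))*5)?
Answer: -237 + 116*I*√6 ≈ -237.0 + 284.14*I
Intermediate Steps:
z(A) = -2 + √(-10 + A) (z(A) = -2 + √(A + (1*(-2))*5) = -2 + √(A - 2*5) = -2 + √(A - 10) = -2 + √(-10 + A))
o = -5 (o = -6 + 1 = -5)
o + 116*z(4) = -5 + 116*(-2 + √(-10 + 4)) = -5 + 116*(-2 + √(-6)) = -5 + 116*(-2 + I*√6) = -5 + (-232 + 116*I*√6) = -237 + 116*I*√6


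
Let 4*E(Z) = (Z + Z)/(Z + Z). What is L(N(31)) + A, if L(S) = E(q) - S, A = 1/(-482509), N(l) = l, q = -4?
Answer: -59348611/1930036 ≈ -30.750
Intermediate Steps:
E(Z) = ¼ (E(Z) = ((Z + Z)/(Z + Z))/4 = ((2*Z)/((2*Z)))/4 = ((2*Z)*(1/(2*Z)))/4 = (¼)*1 = ¼)
A = -1/482509 ≈ -2.0725e-6
L(S) = ¼ - S
L(N(31)) + A = (¼ - 1*31) - 1/482509 = (¼ - 31) - 1/482509 = -123/4 - 1/482509 = -59348611/1930036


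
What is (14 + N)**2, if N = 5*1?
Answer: 361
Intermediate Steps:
N = 5
(14 + N)**2 = (14 + 5)**2 = 19**2 = 361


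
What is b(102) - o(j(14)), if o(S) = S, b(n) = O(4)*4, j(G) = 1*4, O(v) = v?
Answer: 12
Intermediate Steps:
j(G) = 4
b(n) = 16 (b(n) = 4*4 = 16)
b(102) - o(j(14)) = 16 - 1*4 = 16 - 4 = 12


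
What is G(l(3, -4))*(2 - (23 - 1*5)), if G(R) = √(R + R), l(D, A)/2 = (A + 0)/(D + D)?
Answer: -32*I*√6/3 ≈ -26.128*I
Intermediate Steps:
l(D, A) = A/D (l(D, A) = 2*((A + 0)/(D + D)) = 2*(A/((2*D))) = 2*(A*(1/(2*D))) = 2*(A/(2*D)) = A/D)
G(R) = √2*√R (G(R) = √(2*R) = √2*√R)
G(l(3, -4))*(2 - (23 - 1*5)) = (√2*√(-4/3))*(2 - (23 - 1*5)) = (√2*√(-4*⅓))*(2 - (23 - 5)) = (√2*√(-4/3))*(2 - 1*18) = (√2*(2*I*√3/3))*(2 - 18) = (2*I*√6/3)*(-16) = -32*I*√6/3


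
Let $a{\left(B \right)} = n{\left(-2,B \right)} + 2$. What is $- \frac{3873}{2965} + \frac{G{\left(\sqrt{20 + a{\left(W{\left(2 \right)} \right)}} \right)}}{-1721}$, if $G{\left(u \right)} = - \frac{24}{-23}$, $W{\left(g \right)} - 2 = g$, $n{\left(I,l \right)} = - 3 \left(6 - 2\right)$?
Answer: $- \frac{153376119}{117363595} \approx -1.3068$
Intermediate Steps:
$n{\left(I,l \right)} = -12$ ($n{\left(I,l \right)} = \left(-3\right) 4 = -12$)
$W{\left(g \right)} = 2 + g$
$a{\left(B \right)} = -10$ ($a{\left(B \right)} = -12 + 2 = -10$)
$G{\left(u \right)} = \frac{24}{23}$ ($G{\left(u \right)} = \left(-24\right) \left(- \frac{1}{23}\right) = \frac{24}{23}$)
$- \frac{3873}{2965} + \frac{G{\left(\sqrt{20 + a{\left(W{\left(2 \right)} \right)}} \right)}}{-1721} = - \frac{3873}{2965} + \frac{24}{23 \left(-1721\right)} = \left(-3873\right) \frac{1}{2965} + \frac{24}{23} \left(- \frac{1}{1721}\right) = - \frac{3873}{2965} - \frac{24}{39583} = - \frac{153376119}{117363595}$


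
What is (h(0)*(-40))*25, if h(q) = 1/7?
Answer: -1000/7 ≈ -142.86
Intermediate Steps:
h(q) = ⅐
(h(0)*(-40))*25 = ((⅐)*(-40))*25 = -40/7*25 = -1000/7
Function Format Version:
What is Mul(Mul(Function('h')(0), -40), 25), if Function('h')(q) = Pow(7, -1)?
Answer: Rational(-1000, 7) ≈ -142.86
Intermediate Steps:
Function('h')(q) = Rational(1, 7)
Mul(Mul(Function('h')(0), -40), 25) = Mul(Mul(Rational(1, 7), -40), 25) = Mul(Rational(-40, 7), 25) = Rational(-1000, 7)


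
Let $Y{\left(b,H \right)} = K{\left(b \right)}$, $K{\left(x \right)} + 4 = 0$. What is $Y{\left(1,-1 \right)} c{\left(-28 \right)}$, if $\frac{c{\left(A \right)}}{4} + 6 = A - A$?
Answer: $96$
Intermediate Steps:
$K{\left(x \right)} = -4$ ($K{\left(x \right)} = -4 + 0 = -4$)
$Y{\left(b,H \right)} = -4$
$c{\left(A \right)} = -24$ ($c{\left(A \right)} = -24 + 4 \left(A - A\right) = -24 + 4 \cdot 0 = -24 + 0 = -24$)
$Y{\left(1,-1 \right)} c{\left(-28 \right)} = \left(-4\right) \left(-24\right) = 96$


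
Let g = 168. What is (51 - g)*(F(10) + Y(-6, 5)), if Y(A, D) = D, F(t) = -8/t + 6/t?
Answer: -2808/5 ≈ -561.60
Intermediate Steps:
F(t) = -2/t
(51 - g)*(F(10) + Y(-6, 5)) = (51 - 1*168)*(-2/10 + 5) = (51 - 168)*(-2*⅒ + 5) = -117*(-⅕ + 5) = -117*24/5 = -2808/5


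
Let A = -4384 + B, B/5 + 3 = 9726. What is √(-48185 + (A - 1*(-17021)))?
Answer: √13067 ≈ 114.31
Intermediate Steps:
B = 48615 (B = -15 + 5*9726 = -15 + 48630 = 48615)
A = 44231 (A = -4384 + 48615 = 44231)
√(-48185 + (A - 1*(-17021))) = √(-48185 + (44231 - 1*(-17021))) = √(-48185 + (44231 + 17021)) = √(-48185 + 61252) = √13067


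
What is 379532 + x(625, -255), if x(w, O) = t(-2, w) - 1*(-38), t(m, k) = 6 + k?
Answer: 380201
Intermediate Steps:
x(w, O) = 44 + w (x(w, O) = (6 + w) - 1*(-38) = (6 + w) + 38 = 44 + w)
379532 + x(625, -255) = 379532 + (44 + 625) = 379532 + 669 = 380201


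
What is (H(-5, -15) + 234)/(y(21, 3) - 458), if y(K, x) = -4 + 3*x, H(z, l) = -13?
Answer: -221/453 ≈ -0.48786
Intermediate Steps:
(H(-5, -15) + 234)/(y(21, 3) - 458) = (-13 + 234)/((-4 + 3*3) - 458) = 221/((-4 + 9) - 458) = 221/(5 - 458) = 221/(-453) = 221*(-1/453) = -221/453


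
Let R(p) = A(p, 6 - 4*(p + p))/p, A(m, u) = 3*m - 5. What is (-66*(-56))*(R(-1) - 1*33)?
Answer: -92400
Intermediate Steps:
A(m, u) = -5 + 3*m
R(p) = (-5 + 3*p)/p
(-66*(-56))*(R(-1) - 1*33) = (-66*(-56))*((3 - 5/(-1)) - 1*33) = 3696*((3 - 5*(-1)) - 33) = 3696*((3 + 5) - 33) = 3696*(8 - 33) = 3696*(-25) = -92400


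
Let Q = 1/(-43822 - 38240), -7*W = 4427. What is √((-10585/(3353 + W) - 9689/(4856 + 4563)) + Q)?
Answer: I*√172750564470779026961/5925888498 ≈ 2.218*I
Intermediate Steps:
W = -4427/7 (W = -⅐*4427 = -4427/7 ≈ -632.43)
Q = -1/82062 (Q = 1/(-82062) = -1/82062 ≈ -1.2186e-5)
√((-10585/(3353 + W) - 9689/(4856 + 4563)) + Q) = √((-10585/(3353 - 4427/7) - 9689/(4856 + 4563)) - 1/82062) = √((-10585/19044/7 - 9689/9419) - 1/82062) = √((-10585*7/19044 - 9689*1/9419) - 1/82062) = √((-74095/19044 - 9689/9419) - 1/82062) = √(-882418121/179375436 - 1/82062) = √(-4022954178941/817772612724) = I*√172750564470779026961/5925888498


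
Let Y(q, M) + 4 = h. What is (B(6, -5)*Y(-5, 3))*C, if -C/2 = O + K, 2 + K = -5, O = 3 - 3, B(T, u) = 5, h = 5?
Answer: 70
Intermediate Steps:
Y(q, M) = 1 (Y(q, M) = -4 + 5 = 1)
O = 0
K = -7 (K = -2 - 5 = -7)
C = 14 (C = -2*(0 - 7) = -2*(-7) = 14)
(B(6, -5)*Y(-5, 3))*C = (5*1)*14 = 5*14 = 70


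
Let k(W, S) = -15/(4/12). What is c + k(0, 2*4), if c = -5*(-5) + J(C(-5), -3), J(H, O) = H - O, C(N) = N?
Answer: -22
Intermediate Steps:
k(W, S) = -45 (k(W, S) = -15/(4*(1/12)) = -15/⅓ = -15*3 = -45)
c = 23 (c = -5*(-5) + (-5 - 1*(-3)) = 25 + (-5 + 3) = 25 - 2 = 23)
c + k(0, 2*4) = 23 - 45 = -22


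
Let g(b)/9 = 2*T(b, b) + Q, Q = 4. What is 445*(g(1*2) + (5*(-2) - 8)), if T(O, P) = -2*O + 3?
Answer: 0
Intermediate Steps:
T(O, P) = 3 - 2*O
g(b) = 90 - 36*b (g(b) = 9*(2*(3 - 2*b) + 4) = 9*((6 - 4*b) + 4) = 9*(10 - 4*b) = 90 - 36*b)
445*(g(1*2) + (5*(-2) - 8)) = 445*((90 - 36*2) + (5*(-2) - 8)) = 445*((90 - 36*2) + (-10 - 8)) = 445*((90 - 72) - 18) = 445*(18 - 18) = 445*0 = 0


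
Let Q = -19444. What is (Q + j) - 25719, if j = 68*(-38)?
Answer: -47747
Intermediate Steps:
j = -2584
(Q + j) - 25719 = (-19444 - 2584) - 25719 = -22028 - 25719 = -47747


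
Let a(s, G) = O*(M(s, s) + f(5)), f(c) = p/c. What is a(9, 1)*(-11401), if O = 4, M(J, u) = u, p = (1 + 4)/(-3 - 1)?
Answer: -399035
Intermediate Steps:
p = -5/4 (p = 5/(-4) = 5*(-¼) = -5/4 ≈ -1.2500)
f(c) = -5/(4*c)
a(s, G) = -1 + 4*s (a(s, G) = 4*(s - 5/4/5) = 4*(s - 5/4*⅕) = 4*(s - ¼) = 4*(-¼ + s) = -1 + 4*s)
a(9, 1)*(-11401) = (-1 + 4*9)*(-11401) = (-1 + 36)*(-11401) = 35*(-11401) = -399035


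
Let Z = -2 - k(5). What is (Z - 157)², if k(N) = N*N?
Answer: 33856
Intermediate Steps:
k(N) = N²
Z = -27 (Z = -2 - 1*5² = -2 - 1*25 = -2 - 25 = -27)
(Z - 157)² = (-27 - 157)² = (-184)² = 33856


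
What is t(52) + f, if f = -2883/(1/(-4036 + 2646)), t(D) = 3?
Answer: 4007373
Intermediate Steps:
f = 4007370 (f = -2883/(1/(-1390)) = -2883/(-1/1390) = -2883*(-1390) = 4007370)
t(52) + f = 3 + 4007370 = 4007373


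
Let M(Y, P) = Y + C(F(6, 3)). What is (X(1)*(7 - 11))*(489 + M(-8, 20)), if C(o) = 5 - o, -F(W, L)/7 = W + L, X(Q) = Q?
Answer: -2196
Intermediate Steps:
F(W, L) = -7*L - 7*W (F(W, L) = -7*(W + L) = -7*(L + W) = -7*L - 7*W)
M(Y, P) = 68 + Y (M(Y, P) = Y + (5 - (-7*3 - 7*6)) = Y + (5 - (-21 - 42)) = Y + (5 - 1*(-63)) = Y + (5 + 63) = Y + 68 = 68 + Y)
(X(1)*(7 - 11))*(489 + M(-8, 20)) = (1*(7 - 11))*(489 + (68 - 8)) = (1*(-4))*(489 + 60) = -4*549 = -2196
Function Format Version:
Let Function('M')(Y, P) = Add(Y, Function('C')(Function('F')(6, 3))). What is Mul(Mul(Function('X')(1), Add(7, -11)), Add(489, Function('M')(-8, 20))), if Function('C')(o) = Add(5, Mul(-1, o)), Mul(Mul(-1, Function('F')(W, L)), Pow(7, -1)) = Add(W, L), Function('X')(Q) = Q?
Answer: -2196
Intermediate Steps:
Function('F')(W, L) = Add(Mul(-7, L), Mul(-7, W)) (Function('F')(W, L) = Mul(-7, Add(W, L)) = Mul(-7, Add(L, W)) = Add(Mul(-7, L), Mul(-7, W)))
Function('M')(Y, P) = Add(68, Y) (Function('M')(Y, P) = Add(Y, Add(5, Mul(-1, Add(Mul(-7, 3), Mul(-7, 6))))) = Add(Y, Add(5, Mul(-1, Add(-21, -42)))) = Add(Y, Add(5, Mul(-1, -63))) = Add(Y, Add(5, 63)) = Add(Y, 68) = Add(68, Y))
Mul(Mul(Function('X')(1), Add(7, -11)), Add(489, Function('M')(-8, 20))) = Mul(Mul(1, Add(7, -11)), Add(489, Add(68, -8))) = Mul(Mul(1, -4), Add(489, 60)) = Mul(-4, 549) = -2196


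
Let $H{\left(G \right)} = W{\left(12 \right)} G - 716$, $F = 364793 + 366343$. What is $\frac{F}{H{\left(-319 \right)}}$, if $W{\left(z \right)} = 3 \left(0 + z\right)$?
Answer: $- \frac{91392}{1525} \approx -59.929$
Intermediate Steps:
$W{\left(z \right)} = 3 z$
$F = 731136$
$H{\left(G \right)} = -716 + 36 G$ ($H{\left(G \right)} = 3 \cdot 12 G - 716 = 36 G - 716 = -716 + 36 G$)
$\frac{F}{H{\left(-319 \right)}} = \frac{731136}{-716 + 36 \left(-319\right)} = \frac{731136}{-716 - 11484} = \frac{731136}{-12200} = 731136 \left(- \frac{1}{12200}\right) = - \frac{91392}{1525}$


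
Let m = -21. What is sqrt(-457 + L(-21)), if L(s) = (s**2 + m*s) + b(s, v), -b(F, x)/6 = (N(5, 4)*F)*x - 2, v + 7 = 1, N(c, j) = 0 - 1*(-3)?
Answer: I*sqrt(1831) ≈ 42.79*I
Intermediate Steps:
N(c, j) = 3 (N(c, j) = 0 + 3 = 3)
v = -6 (v = -7 + 1 = -6)
b(F, x) = 12 - 18*F*x (b(F, x) = -6*((3*F)*x - 2) = -6*(3*F*x - 2) = -6*(-2 + 3*F*x) = 12 - 18*F*x)
L(s) = 12 + s**2 + 87*s (L(s) = (s**2 - 21*s) + (12 - 18*s*(-6)) = (s**2 - 21*s) + (12 + 108*s) = 12 + s**2 + 87*s)
sqrt(-457 + L(-21)) = sqrt(-457 + (12 + (-21)**2 + 87*(-21))) = sqrt(-457 + (12 + 441 - 1827)) = sqrt(-457 - 1374) = sqrt(-1831) = I*sqrt(1831)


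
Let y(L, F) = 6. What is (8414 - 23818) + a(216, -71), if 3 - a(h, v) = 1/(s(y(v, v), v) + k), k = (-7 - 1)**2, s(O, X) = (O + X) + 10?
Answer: -138610/9 ≈ -15401.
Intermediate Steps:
s(O, X) = 10 + O + X
k = 64 (k = (-8)**2 = 64)
a(h, v) = 3 - 1/(80 + v) (a(h, v) = 3 - 1/((10 + 6 + v) + 64) = 3 - 1/((16 + v) + 64) = 3 - 1/(80 + v))
(8414 - 23818) + a(216, -71) = (8414 - 23818) + (239 + 3*(-71))/(80 - 71) = -15404 + (239 - 213)/9 = -15404 + (1/9)*26 = -15404 + 26/9 = -138610/9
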